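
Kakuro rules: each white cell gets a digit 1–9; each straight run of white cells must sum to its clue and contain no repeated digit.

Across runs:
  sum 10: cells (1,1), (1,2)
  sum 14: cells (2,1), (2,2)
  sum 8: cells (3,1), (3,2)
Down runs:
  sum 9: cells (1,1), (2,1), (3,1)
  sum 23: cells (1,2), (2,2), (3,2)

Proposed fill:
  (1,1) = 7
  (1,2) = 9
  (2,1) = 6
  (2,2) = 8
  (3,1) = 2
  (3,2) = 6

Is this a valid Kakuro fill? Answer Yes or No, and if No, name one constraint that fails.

No — the across run (1,1)–(1,2) sums to 16, not 10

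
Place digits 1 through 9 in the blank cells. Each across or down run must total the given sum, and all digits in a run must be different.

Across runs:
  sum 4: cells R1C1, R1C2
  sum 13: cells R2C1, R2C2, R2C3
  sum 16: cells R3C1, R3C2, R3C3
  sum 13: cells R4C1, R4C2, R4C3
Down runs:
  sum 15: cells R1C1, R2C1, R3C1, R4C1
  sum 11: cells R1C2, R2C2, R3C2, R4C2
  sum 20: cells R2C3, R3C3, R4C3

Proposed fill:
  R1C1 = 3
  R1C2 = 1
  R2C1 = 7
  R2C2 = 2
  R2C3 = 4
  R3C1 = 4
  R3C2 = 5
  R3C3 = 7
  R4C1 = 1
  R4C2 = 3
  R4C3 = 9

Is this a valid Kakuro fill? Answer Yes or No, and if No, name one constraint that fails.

Across: 3+1=4; 7+2+4=13; 4+5+7=16; 1+3+9=13. Down: 3+7+4+1=15; 1+2+5+3=11; 4+7+9=20. No digit repeats within any run.

Yes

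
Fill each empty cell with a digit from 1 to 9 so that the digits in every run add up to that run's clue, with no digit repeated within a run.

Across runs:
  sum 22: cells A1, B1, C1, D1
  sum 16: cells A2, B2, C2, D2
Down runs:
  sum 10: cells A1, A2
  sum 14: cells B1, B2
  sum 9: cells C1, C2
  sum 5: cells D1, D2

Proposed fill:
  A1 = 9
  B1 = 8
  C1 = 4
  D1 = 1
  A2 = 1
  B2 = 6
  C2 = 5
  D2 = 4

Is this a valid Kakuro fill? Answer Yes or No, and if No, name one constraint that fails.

Across: 9+8+4+1=22; 1+6+5+4=16. Down: 9+1=10; 8+6=14; 4+5=9; 1+4=5. No digit repeats within any run.

Yes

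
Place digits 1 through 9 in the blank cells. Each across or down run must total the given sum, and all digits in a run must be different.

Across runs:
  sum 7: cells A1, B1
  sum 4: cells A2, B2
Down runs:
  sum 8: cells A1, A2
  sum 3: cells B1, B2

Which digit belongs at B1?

2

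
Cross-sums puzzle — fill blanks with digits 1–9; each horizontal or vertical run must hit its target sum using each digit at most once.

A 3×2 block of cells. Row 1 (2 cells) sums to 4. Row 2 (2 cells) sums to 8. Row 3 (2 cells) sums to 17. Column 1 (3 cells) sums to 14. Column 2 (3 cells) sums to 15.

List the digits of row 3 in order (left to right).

9 8

4 in 2 cells must be {1,3}; 17 in 2 cells must be {8,9}.
Nothing is forced directly, so branch on (1,1), whose candidates are 1 or 3. If (1,1) = 1: that forces (1,2) = 3, (3,2) = 8, after which (2,2) would have to be in {1,2,3,5,6,7} for the 8 across but in {4} for the 15 down — contradiction. So (1,1) = 3.
(1,2) = 4 − 3 = 1 completes the 4 across.
Given what's placed, (3,1) must be 9 to fit the 17 across and 14 down.
(3,2) = 17 − 9 = 8 completes the 17 across.
(2,1) = 14 − 12 = 2 completes the 14 down.
(2,2) = 8 − 2 = 6 completes the 8 across.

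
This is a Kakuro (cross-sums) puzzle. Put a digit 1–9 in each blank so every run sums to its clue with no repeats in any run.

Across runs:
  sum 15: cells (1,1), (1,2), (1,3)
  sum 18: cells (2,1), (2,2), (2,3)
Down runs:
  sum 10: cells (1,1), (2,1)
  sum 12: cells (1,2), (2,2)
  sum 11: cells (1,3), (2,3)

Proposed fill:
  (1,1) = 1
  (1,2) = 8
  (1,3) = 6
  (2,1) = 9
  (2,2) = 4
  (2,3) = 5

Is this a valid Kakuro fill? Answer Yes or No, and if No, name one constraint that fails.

Across: 1+8+6=15; 9+4+5=18. Down: 1+9=10; 8+4=12; 6+5=11. No digit repeats within any run.

Yes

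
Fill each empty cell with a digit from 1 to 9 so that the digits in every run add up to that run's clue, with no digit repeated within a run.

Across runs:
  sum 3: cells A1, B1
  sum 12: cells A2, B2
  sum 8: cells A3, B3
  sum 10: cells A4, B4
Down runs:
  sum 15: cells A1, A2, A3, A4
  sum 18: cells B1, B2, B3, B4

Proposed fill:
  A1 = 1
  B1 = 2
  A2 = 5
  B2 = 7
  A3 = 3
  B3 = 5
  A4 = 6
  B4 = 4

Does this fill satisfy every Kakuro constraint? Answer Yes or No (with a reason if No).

Across: 1+2=3; 5+7=12; 3+5=8; 6+4=10. Down: 1+5+3+6=15; 2+7+5+4=18. No digit repeats within any run.

Yes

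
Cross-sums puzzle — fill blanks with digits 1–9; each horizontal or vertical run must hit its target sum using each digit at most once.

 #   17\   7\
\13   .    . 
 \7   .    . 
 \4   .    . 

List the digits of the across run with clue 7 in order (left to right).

4 in 2 cells must be {1,3}; 7 in 3 cells must be {1,2,4}.
The 13 across and the 7 down share only 4, so R1C2 = 4.
Given what's placed, R3C2 must be 1 to fit the 4 across and 7 down.
R1C1 = 13 − 4 = 9 completes the 13 across.
R2C2 = 7 − 5 = 2 completes the 7 down.
R3C1 = 4 − 1 = 3 completes the 4 across.
R2C1 = 7 − 2 = 5 completes the 7 across.

5 2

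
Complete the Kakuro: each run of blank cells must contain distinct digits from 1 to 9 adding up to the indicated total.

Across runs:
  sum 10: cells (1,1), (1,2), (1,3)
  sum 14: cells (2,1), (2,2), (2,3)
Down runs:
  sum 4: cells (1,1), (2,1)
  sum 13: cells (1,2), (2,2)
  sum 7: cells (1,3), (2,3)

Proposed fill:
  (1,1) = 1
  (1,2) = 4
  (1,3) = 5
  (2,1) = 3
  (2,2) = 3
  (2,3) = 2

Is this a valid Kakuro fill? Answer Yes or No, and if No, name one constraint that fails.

No — the across run (2,1)–(2,3) sums to 8, not 14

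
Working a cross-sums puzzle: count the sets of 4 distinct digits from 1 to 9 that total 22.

11

4 distinct digits from 1–9 sum between 10 and 30.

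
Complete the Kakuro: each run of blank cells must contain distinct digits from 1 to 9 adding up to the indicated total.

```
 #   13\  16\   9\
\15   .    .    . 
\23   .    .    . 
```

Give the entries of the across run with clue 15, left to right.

5 7 3

23 in 3 cells must be {6,8,9}; 16 in 2 cells must be {7,9}.
The 23 across and the 16 down share only 9, so R2C2 = 9.
R1C2 = 16 − 9 = 7 completes the 16 down.
Nothing is forced directly, so branch on R2C1, whose candidates are 6 or 8. If R2C1 = 6: then R1C1 would have to be in {2,3,5,6} for the 15 across but in {7} for the 13 down — contradiction. So R2C1 = 8.
R1C1 = 13 − 8 = 5 completes the 13 down.
R1C3 = 15 − 12 = 3 completes the 15 across.
R2C3 = 23 − 17 = 6 completes the 23 across.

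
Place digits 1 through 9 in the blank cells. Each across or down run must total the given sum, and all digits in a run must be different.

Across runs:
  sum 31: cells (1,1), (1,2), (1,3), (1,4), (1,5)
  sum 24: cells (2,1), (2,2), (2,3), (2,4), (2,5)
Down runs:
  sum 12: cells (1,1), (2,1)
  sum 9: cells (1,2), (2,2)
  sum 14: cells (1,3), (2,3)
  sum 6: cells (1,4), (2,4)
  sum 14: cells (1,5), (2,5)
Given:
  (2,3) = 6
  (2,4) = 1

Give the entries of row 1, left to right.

(1,3) = 14 − 6 = 8 completes the 14 down.
(1,4) = 6 − 1 = 5 completes the 6 down.
No cell is forced outright now. (1,5) can only be 6 or 9 (the digits allowed by both its 31 across and its 14 down). If (1,5) = 6: that forces (1,2) = 3, after which (2,2) would have to be in {2,3,4,5,7,8,9} for the 24 across but in {6} for the 9 down — contradiction. So (1,5) = 9.
(2,5) = 14 − 9 = 5 completes the 14 down.
Nothing is forced directly, so branch on (1,1), whose candidates are 3 or 7. If (1,1) = 7: that forces (1,2) = 2, after which (2,1) would have to be in {3,4,8,9} for the 24 across but in {5} for the 12 down — contradiction. So (1,1) = 3.
(1,2) = 31 − 25 = 6 completes the 31 across.
(2,1) = 12 − 3 = 9 completes the 12 down.
(2,2) = 24 − 21 = 3 completes the 24 across.

3 6 8 5 9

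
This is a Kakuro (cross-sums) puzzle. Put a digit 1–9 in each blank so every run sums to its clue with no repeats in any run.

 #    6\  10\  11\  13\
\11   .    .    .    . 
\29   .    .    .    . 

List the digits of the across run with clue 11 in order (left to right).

1, 3, 2, 5

11 in 4 cells must be {1,2,3,5}; 29 in 4 cells must be {5,7,8,9}.
Only 5 fits R1C4 under both its across sum 11 and down sum 13.
The 29 across and the 6 down share only 5, so R2C1 = 5.
R2C4 = 13 − 5 = 8 completes the 13 down.
R1C1 = 6 − 5 = 1 completes the 6 down.
No cell is forced outright now. R2C2 can only be 7 or 9 (the digits allowed by both its 29 across and its 10 down). If R2C2 = 9: then R1C2 would have to be in {2,3} for the 11 across but in {1} for the 10 down — contradiction. So R2C2 = 7.
R1C2 = 10 − 7 = 3 completes the 10 down.
R1C3 = 11 − 9 = 2 completes the 11 across.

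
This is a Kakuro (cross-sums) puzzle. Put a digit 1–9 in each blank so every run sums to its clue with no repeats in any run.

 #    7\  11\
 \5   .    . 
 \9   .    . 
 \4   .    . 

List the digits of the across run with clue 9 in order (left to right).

2, 7

4 in 2 cells must be {1,3}; 7 in 3 cells must be {1,2,4}.
The 4 across and the 7 down share only 1, so R3C1 = 1.
R3C2 = 4 − 1 = 3 completes the 4 across.
Nothing is forced directly, so branch on R1C1, whose candidates are 2 or 4. If R1C1 = 2: then R1C2 would have to be in {3} for the 5 across but in {1,2,6,7} for the 11 down — contradiction. So R1C1 = 4.
R1C2 = 5 − 4 = 1 completes the 5 across.
R2C1 = 7 − 5 = 2 completes the 7 down.
R2C2 = 9 − 2 = 7 completes the 9 across.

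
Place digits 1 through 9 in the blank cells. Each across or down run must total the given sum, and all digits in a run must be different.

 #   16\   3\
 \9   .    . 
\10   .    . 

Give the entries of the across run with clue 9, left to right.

16 in 2 cells must be {7,9}; 3 in 2 cells must be {1,2}.
The 9 across and the 16 down share only 7, so R1C1 = 7.
R1C2 = 9 − 7 = 2 completes the 9 across.
R2C1 = 16 − 7 = 9 completes the 16 down.
R2C2 = 10 − 9 = 1 completes the 10 across.

7 2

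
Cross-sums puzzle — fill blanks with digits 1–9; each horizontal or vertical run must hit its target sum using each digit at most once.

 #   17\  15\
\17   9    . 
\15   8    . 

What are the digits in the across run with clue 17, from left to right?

9, 8

17 in 2 cells must be {8,9}.
R1C2 = 17 − 9 = 8 completes the 17 across.
R2C2 = 15 − 8 = 7 completes the 15 across.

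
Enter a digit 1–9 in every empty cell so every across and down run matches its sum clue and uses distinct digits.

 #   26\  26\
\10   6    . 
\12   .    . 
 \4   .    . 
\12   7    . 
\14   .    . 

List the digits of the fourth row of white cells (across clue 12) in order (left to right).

7 5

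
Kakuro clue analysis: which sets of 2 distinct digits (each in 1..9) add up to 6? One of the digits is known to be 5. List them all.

{1,5}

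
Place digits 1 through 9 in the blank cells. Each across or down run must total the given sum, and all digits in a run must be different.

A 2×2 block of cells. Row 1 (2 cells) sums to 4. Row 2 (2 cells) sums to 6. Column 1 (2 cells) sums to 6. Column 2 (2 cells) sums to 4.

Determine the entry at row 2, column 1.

5

4 in 2 cells must be {1,3}.
The 4 across and the 6 down share only 1, so (1,1) = 1.
(1,2) = 4 − 1 = 3 completes the 4 across.
(2,1) = 6 − 1 = 5 completes the 6 down.
(2,2) = 6 − 5 = 1 completes the 6 across.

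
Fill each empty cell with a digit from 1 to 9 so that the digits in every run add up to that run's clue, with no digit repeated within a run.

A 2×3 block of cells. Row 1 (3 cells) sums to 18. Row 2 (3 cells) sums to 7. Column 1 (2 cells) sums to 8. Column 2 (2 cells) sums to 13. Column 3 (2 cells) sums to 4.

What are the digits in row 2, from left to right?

7 in 3 cells must be {1,2,4}; 4 in 2 cells must be {1,3}.
The 7 across and the 13 down share only 4, so (2,2) = 4.
Given what's placed, (2,3) must be 1 to fit the 7 across and 4 down.
(1,2) = 13 − 4 = 9 completes the 13 down.
(1,3) = 4 − 1 = 3 completes the 4 down.
(2,1) = 7 − 5 = 2 completes the 7 across.
(1,1) = 18 − 12 = 6 completes the 18 across.

2 4 1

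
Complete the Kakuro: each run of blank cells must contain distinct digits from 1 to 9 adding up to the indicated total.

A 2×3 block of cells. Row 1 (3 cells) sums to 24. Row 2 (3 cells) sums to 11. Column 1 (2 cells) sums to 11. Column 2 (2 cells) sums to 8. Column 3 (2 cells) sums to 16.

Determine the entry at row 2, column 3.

7

24 in 3 cells must be {7,8,9}; 16 in 2 cells must be {7,9}.
The 24 across and the 8 down share only 7, so (1,2) = 7.
Given what's placed, (1,3) must be 9 to fit the 24 across and 16 down.
(2,2) = 8 − 7 = 1 completes the 8 down.
(2,3) = 16 − 9 = 7 completes the 16 down.
(1,1) = 24 − 16 = 8 completes the 24 across.
(2,1) = 11 − 8 = 3 completes the 11 across.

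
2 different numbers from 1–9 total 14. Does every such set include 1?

Counterexample: {5,9} sums to 14 without using 1.

No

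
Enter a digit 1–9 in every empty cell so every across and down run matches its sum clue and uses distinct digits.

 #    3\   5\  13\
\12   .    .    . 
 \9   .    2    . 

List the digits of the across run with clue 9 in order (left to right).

1 2 6

3 in 2 cells must be {1,2}.
R1C2 = 5 − 2 = 3 completes the 5 down.
R2C1 = 1: the only remaining digit allowed by both the 9 across and the 3 down.
R2C3 = 9 − 3 = 6 completes the 9 across.
R1C1 = 3 − 1 = 2 completes the 3 down.
R1C3 = 12 − 5 = 7 completes the 12 across.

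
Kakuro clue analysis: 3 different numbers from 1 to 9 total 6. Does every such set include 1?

Yes

The only way to make 6 from 3 distinct digits is {1,2,3}, which contains 1.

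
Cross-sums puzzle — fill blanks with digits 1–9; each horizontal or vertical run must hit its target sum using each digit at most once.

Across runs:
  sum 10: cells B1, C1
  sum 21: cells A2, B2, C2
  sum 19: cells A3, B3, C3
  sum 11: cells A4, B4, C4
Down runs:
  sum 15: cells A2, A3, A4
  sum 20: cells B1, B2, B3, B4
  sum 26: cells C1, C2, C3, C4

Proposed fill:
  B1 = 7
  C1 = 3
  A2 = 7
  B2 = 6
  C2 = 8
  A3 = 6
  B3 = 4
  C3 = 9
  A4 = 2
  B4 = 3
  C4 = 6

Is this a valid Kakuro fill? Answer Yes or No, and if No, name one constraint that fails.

Yes

Across: 7+3=10; 7+6+8=21; 6+4+9=19; 2+3+6=11. Down: 7+6+2=15; 7+6+4+3=20; 3+8+9+6=26. No digit repeats within any run.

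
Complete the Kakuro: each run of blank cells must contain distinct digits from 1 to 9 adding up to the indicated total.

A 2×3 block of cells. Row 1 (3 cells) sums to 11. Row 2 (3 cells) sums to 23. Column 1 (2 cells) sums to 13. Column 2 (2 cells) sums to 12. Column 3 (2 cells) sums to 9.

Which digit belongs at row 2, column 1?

23 in 3 cells must be {6,8,9}.
Nothing is forced directly, so branch on (2,2), whose candidates are 8 or 9. If (2,2) = 8: that forces (1,2) = 4, (2,3) = 6, after which (1,3) would have to be in {1,2,5,6} for the 11 across but in {3} for the 9 down — contradiction. So (2,2) = 9.
(1,2) = 12 − 9 = 3 completes the 12 down.
Nothing is forced directly, so branch on (2,1), whose candidates are 6 or 8. If (2,1) = 8: then (1,1) would have to be in {1,2,6,7} for the 11 across but in {5} for the 13 down — contradiction. So (2,1) = 6.
(1,1) = 13 − 6 = 7 completes the 13 down.
(1,3) = 11 − 10 = 1 completes the 11 across.
(2,3) = 23 − 15 = 8 completes the 23 across.

6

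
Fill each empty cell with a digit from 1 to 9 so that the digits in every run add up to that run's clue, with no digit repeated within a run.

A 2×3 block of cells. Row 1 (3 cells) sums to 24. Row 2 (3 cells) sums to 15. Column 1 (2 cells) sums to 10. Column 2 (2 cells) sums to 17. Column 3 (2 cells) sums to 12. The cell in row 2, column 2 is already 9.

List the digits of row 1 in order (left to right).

24 in 3 cells must be {7,8,9}; 17 in 2 cells must be {8,9}.
(1,2) = 17 − 9 = 8 completes the 17 down.
No cell is forced outright now. (2,3) can only be 4 or 5 (the digits allowed by both its 15 across and its 12 down). If (2,3) = 4: then (1,3) would have to be in {7,9} for the 24 across but in {8} for the 12 down — contradiction. So (2,3) = 5.
(1,3) = 12 − 5 = 7 completes the 12 down.
(2,1) = 15 − 14 = 1 completes the 15 across.
(1,1) = 24 − 15 = 9 completes the 24 across.

9, 8, 7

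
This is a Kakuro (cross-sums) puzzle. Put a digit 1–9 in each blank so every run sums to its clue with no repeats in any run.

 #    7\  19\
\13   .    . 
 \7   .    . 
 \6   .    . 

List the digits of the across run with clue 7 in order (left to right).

1 6

7 in 3 cells must be {1,2,4}.
The 13 across and the 7 down share only 4, so R1C1 = 4.
R1C2 = 13 − 4 = 9 completes the 13 across.
Nothing is forced directly, so branch on R2C1, whose candidates are 1 or 2. If R2C1 = 2: then R2C2 would have to be in {5} for the 7 across but in {2,3,4,6,7,8} for the 19 down — contradiction. So R2C1 = 1.
R2C2 = 7 − 1 = 6 completes the 7 across.
R3C1 = 7 − 5 = 2 completes the 7 down.
R3C2 = 6 − 2 = 4 completes the 6 across.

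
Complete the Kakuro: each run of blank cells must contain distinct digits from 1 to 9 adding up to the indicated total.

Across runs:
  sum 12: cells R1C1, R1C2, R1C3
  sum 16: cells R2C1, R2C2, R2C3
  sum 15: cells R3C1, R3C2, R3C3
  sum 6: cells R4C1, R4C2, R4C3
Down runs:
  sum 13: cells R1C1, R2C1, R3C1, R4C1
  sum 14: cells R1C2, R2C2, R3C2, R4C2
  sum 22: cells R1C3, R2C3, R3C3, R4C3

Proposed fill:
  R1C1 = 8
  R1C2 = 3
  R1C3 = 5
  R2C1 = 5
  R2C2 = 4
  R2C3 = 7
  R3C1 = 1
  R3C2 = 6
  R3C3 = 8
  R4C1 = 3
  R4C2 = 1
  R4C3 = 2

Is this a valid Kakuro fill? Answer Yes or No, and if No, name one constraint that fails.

No — the across run R1C1–R1C3 sums to 16, not 12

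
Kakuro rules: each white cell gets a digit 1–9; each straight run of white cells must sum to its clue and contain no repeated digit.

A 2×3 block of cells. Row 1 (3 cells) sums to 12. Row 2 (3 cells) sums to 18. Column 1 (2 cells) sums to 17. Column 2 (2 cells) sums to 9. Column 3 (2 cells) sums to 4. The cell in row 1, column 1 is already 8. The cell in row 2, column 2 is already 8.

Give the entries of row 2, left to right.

17 in 2 cells must be {8,9}; 4 in 2 cells must be {1,3}.
(1,2) = 9 − 8 = 1 completes the 9 down.
(1,3) = 12 − 9 = 3 completes the 12 across.
(2,1) = 17 − 8 = 9 completes the 17 down.
(2,3) = 18 − 17 = 1 completes the 18 across.

9 8 1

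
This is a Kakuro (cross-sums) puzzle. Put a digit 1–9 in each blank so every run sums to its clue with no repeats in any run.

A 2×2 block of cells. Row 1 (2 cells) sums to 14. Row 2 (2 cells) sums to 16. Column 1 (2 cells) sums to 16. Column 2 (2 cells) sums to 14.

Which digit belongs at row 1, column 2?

5

16 in 2 cells must be {7,9}.
The 14 across and the 16 down share only 9, so (1,1) = 9.
(1,2) = 14 − 9 = 5 completes the 14 across.
(2,1) = 16 − 9 = 7 completes the 16 down.
(2,2) = 16 − 7 = 9 completes the 16 across.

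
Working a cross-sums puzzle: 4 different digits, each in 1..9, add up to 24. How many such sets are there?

8

4 distinct digits from 1–9 sum between 10 and 30.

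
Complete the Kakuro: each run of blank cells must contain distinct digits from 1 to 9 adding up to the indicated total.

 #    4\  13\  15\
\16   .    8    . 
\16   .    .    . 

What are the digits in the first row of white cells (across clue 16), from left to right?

1 8 7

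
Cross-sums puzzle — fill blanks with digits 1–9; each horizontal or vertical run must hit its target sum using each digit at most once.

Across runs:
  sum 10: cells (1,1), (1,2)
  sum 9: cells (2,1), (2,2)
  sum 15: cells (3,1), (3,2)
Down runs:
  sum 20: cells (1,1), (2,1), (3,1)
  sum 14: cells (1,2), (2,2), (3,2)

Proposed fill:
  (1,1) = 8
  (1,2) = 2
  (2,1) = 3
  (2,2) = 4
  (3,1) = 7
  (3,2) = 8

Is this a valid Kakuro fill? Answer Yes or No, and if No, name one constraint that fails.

No — the down run (1,1)–(3,1) sums to 18, not 20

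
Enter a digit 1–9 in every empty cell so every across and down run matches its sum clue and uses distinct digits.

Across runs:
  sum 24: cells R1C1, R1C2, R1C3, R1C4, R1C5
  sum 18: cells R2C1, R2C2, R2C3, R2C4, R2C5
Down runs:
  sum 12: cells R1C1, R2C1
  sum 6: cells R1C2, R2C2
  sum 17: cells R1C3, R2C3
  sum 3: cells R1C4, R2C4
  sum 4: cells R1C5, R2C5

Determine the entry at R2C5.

17 in 2 cells must be {8,9}; 3 in 2 cells must be {1,2}; 4 in 2 cells must be {1,3}.
Only 8 fits R2C3 under both its across sum 18 and down sum 17.
R1C3 = 17 − 8 = 9 completes the 17 down.
Nothing is forced directly, so branch on R2C1, whose candidates are 3 or 4. If R2C1 = 3: then R1C1 would have to be in {1,2,3,4,5,6,7,8} for the 24 across but in {9} for the 12 down — contradiction. So R2C1 = 4.
R1C1 = 12 − 4 = 8 completes the 12 down.
R1C5 = 1: the only remaining digit allowed by both the 24 across and the 4 down.
R2C5 = 4 − 1 = 3 completes the 4 down.

3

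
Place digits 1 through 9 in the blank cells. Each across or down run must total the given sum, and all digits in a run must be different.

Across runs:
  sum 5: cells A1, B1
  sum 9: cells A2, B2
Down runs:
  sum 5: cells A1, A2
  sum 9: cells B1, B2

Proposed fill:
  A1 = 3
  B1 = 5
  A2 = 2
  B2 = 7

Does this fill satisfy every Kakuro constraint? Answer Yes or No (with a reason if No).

No — the down run B1–B2 sums to 12, not 9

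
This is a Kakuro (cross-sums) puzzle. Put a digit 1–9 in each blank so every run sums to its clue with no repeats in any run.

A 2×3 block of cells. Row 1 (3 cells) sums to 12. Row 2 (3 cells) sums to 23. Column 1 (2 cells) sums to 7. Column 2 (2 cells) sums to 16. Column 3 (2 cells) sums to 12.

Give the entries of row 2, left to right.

6 9 8

23 in 3 cells must be {6,8,9}; 16 in 2 cells must be {7,9}.
The 23 across and the 7 down share only 6, so (2,1) = 6.
Given what's placed, (2,2) must be 9 to fit the 23 across and 16 down.
(2,3) = 23 − 15 = 8 completes the 23 across.
(1,1) = 7 − 6 = 1 completes the 7 down.
(1,2) = 16 − 9 = 7 completes the 16 down.
(1,3) = 12 − 8 = 4 completes the 12 across.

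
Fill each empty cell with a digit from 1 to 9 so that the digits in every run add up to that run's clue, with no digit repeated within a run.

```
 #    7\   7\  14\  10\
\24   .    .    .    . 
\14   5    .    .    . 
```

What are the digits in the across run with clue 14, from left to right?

5 2 6 1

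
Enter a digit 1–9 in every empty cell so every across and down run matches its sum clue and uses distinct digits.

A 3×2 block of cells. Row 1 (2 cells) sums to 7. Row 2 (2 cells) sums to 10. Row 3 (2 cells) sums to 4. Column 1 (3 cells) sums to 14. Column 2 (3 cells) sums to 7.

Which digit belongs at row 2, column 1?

6

4 in 2 cells must be {1,3}; 7 in 3 cells must be {1,2,4}.
The 4 across and the 7 down share only 1, so (3,2) = 1.
(3,1) = 4 − 1 = 3 completes the 4 across.
Nothing is forced directly, so branch on (1,2), whose candidates are 2 or 4. If (1,2) = 4: then (1,1) would have to be in {3} for the 7 across but in {2,4,5,6,7,9} for the 14 down — contradiction. So (1,2) = 2.
(1,1) = 7 − 2 = 5 completes the 7 across.
(2,1) = 14 − 8 = 6 completes the 14 down.
(2,2) = 10 − 6 = 4 completes the 10 across.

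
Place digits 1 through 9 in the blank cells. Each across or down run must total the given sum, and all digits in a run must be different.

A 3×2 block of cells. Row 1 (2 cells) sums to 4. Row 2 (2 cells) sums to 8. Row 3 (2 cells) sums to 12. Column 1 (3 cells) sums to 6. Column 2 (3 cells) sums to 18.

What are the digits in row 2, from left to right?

2 6

4 in 2 cells must be {1,3}; 6 in 3 cells must be {1,2,3}.
The 12 across and the 6 down share only 3, so (3,1) = 3.
(3,2) = 12 − 3 = 9 completes the 12 across.
Given what's placed, (1,1) must be 1 to fit the 4 across and 6 down.
(1,2) = 4 − 1 = 3 completes the 4 across.
(2,1) = 6 − 4 = 2 completes the 6 down.
(2,2) = 8 − 2 = 6 completes the 8 across.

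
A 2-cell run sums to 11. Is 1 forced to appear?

No

Counterexample: {2,9} sums to 11 without using 1.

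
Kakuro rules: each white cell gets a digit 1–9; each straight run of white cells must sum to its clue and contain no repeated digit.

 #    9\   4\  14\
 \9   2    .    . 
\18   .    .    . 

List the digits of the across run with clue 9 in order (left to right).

2 1 6

4 in 2 cells must be {1,3}.
Given what's placed, R1C3 must be 6 to fit the 9 across and 14 down.
R2C1 = 9 − 2 = 7 completes the 9 down.
R2C2 = 3: the only remaining digit allowed by both the 18 across and the 4 down.
R2C3 = 18 − 10 = 8 completes the 18 across.
R1C2 = 9 − 8 = 1 completes the 9 across.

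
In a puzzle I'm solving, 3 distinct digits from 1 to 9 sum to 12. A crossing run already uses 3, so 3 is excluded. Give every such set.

3 distinct digits from 1–9 sum between 6 and 24.
Dropping sets that contain 3.

{1,2,9}; {1,4,7}; {1,5,6}; {2,4,6}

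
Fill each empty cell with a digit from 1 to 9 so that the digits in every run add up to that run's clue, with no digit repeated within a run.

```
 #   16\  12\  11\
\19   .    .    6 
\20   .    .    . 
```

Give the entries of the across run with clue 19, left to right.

9 4 6

16 in 2 cells must be {7,9}.
Given what's placed, R1C1 must be 9 to fit the 19 across and 16 down.
R1C2 = 19 − 15 = 4 completes the 19 across.
R2C1 = 16 − 9 = 7 completes the 16 down.
R2C2 = 12 − 4 = 8 completes the 12 down.
R2C3 = 20 − 15 = 5 completes the 20 across.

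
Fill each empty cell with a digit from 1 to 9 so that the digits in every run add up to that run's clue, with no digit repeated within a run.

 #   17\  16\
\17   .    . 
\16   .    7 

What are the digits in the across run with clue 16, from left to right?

17 in 2 cells must be {8,9}; 16 in 2 cells must be {7,9}.
R1C2 = 16 − 7 = 9 completes the 16 down.
R2C1 = 16 − 7 = 9 completes the 16 across.
R1C1 = 17 − 9 = 8 completes the 17 across.

9, 7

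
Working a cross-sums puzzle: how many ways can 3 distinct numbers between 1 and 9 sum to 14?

8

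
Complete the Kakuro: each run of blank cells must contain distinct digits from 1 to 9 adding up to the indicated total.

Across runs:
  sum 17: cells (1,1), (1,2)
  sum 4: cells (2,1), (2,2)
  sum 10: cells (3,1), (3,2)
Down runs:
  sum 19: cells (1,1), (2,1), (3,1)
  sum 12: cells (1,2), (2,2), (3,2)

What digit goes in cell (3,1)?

17 in 2 cells must be {8,9}; 4 in 2 cells must be {1,3}.
The 4 across and the 19 down share only 3, so (2,1) = 3.
(2,2) = 4 − 3 = 1 completes the 4 across.
Given what's placed, (1,1) must be 9 to fit the 17 across and 19 down.
(1,2) = 17 − 9 = 8 completes the 17 across.
(3,1) = 19 − 12 = 7 completes the 19 down.
(3,2) = 10 − 7 = 3 completes the 10 across.

7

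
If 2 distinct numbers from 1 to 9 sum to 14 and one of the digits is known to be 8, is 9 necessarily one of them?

No

The only way to make 14 from 2 distinct digits under that restriction is {6,8}, which does not contain 9.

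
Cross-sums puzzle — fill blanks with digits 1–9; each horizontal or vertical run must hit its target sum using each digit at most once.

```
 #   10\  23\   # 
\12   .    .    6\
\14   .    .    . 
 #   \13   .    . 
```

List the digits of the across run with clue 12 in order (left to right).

23 in 3 cells must be {6,8,9}.
Nothing is forced directly, so branch on R1C2, whose candidates are 8 or 9. If R1C2 = 8: that forces R1C1 = 4, R2C1 = 6, after which R2C2 would have to be in {1,3,5,7} for the 14 across but in {6,9} for the 23 down — contradiction. So R1C2 = 9.
R1C1 = 12 − 9 = 3 completes the 12 across.
R2C1 = 10 − 3 = 7 completes the 10 down.
R2C2 = 6: the only remaining digit allowed by both the 14 across and the 23 down.
R2C3 = 14 − 13 = 1 completes the 14 across.
R3C2 = 23 − 15 = 8 completes the 23 down.
R3C3 = 13 − 8 = 5 completes the 13 across.

3 9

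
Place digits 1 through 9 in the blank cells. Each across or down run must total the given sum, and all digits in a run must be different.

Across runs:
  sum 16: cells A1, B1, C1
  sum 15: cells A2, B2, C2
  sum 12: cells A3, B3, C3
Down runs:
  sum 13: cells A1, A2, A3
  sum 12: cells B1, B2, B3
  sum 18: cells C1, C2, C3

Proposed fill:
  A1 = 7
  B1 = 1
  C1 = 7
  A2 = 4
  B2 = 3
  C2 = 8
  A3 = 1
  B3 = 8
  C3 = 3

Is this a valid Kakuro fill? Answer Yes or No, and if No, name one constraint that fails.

No — the across run A1–C1 sums to 15, not 16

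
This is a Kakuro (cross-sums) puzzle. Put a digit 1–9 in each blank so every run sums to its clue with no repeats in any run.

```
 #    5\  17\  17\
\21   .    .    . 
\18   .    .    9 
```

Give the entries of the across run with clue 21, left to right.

4 9 8

17 in 2 cells must be {8,9}.
R1C1 = 4: only digit in both the 21-across and 5-down candidate sets.
R1C3 = 17 − 9 = 8 completes the 17 down.
R2C1 = 5 − 4 = 1 completes the 5 down.
R2C2 = 18 − 10 = 8 completes the 18 across.
R1C2 = 21 − 12 = 9 completes the 21 across.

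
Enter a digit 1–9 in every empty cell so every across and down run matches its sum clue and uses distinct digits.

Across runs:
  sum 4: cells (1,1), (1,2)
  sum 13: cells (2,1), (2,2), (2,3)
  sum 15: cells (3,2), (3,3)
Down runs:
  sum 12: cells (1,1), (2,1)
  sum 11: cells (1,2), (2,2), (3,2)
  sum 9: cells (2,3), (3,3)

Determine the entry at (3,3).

4 in 2 cells must be {1,3}.
The 4 across and the 12 down share only 3, so (1,1) = 3.
(1,2) = 4 − 3 = 1 completes the 4 across.
(2,1) = 12 − 3 = 9 completes the 12 down.
(2,2) = 3: the only remaining digit allowed by both the 13 across and the 11 down.
(2,3) = 13 − 12 = 1 completes the 13 across.
(3,2) = 11 − 4 = 7 completes the 11 down.
(3,3) = 15 − 7 = 8 completes the 15 across.

8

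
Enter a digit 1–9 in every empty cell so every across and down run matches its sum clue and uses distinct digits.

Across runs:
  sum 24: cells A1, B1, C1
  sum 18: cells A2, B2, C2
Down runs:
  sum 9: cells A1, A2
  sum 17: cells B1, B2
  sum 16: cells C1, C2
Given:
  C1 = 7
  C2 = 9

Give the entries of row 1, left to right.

8, 9, 7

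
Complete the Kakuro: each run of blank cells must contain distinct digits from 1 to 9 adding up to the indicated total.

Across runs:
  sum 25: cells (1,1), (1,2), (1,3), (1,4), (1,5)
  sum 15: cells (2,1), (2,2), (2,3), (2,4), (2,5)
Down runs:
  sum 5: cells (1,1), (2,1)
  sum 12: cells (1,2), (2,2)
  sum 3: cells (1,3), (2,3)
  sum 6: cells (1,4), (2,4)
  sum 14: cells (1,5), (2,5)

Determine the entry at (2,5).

15 in 5 cells must be {1,2,3,4,5}; 3 in 2 cells must be {1,2}.
Only 5 fits (2,5) under both its across sum 15 and down sum 14.

5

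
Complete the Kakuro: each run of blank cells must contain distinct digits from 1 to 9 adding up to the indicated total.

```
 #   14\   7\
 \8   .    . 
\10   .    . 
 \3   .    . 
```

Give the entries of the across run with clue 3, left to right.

3 in 2 cells must be {1,2}; 7 in 3 cells must be {1,2,4}.
Nothing is forced directly, so branch on R1C2, whose candidates are 1 or 2. If R1C2 = 2: that forces R1C1 = 6, R3C1 = 1, after which R3C2 would have to be in {2} for the 3 across but in {1,4} for the 7 down — contradiction. So R1C2 = 1.
R1C1 = 8 − 1 = 7 completes the 8 across.
Given what's placed, R3C2 must be 2 to fit the 3 across and 7 down.
R2C2 = 7 − 3 = 4 completes the 7 down.
R3C1 = 3 − 2 = 1 completes the 3 across.
R2C1 = 10 − 4 = 6 completes the 10 across.

1 2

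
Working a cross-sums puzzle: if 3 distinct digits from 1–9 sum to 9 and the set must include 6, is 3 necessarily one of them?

The only way to make 9 from 3 distinct digits under that restriction is {1,2,6}, which does not contain 3.

No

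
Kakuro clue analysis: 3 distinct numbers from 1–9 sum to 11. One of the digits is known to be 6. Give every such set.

{1,4,6}; {2,3,6}

3 distinct digits from 1–9 sum between 6 and 24.
Keeping only sets containing 6.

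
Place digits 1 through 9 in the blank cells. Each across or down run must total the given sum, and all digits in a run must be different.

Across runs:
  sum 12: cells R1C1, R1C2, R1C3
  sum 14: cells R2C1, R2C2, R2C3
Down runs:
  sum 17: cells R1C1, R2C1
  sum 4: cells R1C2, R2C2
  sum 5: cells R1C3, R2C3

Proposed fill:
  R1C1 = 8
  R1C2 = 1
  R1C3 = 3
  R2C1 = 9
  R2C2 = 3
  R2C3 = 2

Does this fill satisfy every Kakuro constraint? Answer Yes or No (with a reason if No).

Yes

Across: 8+1+3=12; 9+3+2=14. Down: 8+9=17; 1+3=4; 3+2=5. No digit repeats within any run.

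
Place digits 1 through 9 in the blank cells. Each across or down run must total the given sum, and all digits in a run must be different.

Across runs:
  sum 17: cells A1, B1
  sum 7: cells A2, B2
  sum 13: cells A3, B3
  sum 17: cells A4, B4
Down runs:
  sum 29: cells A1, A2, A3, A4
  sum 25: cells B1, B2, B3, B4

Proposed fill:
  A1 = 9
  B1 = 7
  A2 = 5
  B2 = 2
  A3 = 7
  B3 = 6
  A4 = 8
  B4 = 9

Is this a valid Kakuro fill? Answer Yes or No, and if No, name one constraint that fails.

No — the across run A1–B1 sums to 16, not 17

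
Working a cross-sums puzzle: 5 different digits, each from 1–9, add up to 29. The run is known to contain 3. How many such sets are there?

5 distinct digits from 1–9 sum between 15 and 35.
Keeping only sets containing 3.
Enumerating: {2,3,7,8,9}, {3,4,5,8,9}, {3,4,6,7,9}, {3,5,6,7,8}.

4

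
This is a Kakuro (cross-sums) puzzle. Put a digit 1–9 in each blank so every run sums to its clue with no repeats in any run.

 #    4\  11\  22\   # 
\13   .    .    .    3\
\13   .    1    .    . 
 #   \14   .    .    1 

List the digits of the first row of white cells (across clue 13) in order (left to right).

1 3 9

4 in 2 cells must be {1,3}; 3 in 2 cells must be {1,2}.
Given what's placed, R2C1 must be 3 to fit the 13 across and 4 down.
R2C4 = 3 − 1 = 2 completes the 3 down.
R1C1 = 4 − 3 = 1 completes the 4 down.
R2C3 = 13 − 6 = 7 completes the 13 across.
Given what's placed, R1C3 must be 9 to fit the 13 across and 22 down.
R3C3 = 22 − 16 = 6 completes the 22 down.
R1C2 = 13 − 10 = 3 completes the 13 across.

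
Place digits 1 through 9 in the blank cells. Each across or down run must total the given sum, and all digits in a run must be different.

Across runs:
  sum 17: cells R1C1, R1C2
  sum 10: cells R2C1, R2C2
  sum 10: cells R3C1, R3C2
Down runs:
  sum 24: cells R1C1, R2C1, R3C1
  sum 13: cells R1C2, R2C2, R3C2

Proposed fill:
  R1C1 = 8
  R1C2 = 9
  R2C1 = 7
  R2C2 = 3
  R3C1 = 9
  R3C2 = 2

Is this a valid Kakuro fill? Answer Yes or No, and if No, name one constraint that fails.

No — the across run R3C1–R3C2 sums to 11, not 10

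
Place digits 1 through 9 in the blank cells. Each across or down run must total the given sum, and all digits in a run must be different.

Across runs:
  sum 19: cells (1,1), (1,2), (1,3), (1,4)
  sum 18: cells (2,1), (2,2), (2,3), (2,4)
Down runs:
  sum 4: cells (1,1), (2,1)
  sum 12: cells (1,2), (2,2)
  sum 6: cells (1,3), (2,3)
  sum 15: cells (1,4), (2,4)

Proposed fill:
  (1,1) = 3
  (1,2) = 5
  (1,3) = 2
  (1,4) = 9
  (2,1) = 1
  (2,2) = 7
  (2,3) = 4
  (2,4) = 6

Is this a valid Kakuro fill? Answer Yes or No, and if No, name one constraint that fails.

Across: 3+5+2+9=19; 1+7+4+6=18. Down: 3+1=4; 5+7=12; 2+4=6; 9+6=15. No digit repeats within any run.

Yes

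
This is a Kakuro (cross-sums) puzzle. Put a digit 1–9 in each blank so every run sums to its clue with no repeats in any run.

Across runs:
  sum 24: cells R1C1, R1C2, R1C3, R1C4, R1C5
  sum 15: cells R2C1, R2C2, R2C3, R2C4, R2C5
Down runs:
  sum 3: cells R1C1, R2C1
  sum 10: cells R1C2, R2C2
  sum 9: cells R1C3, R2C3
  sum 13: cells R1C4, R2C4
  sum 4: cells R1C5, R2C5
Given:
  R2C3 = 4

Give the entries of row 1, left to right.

1 7 5 8 3

15 in 5 cells must be {1,2,3,4,5}; 3 in 2 cells must be {1,2}; 4 in 2 cells must be {1,3}.
R1C3 = 9 − 4 = 5 completes the 9 down.
R2C4 = 5: the only remaining digit allowed by both the 15 across and the 13 down.
R1C4 = 13 − 5 = 8 completes the 13 down.
No cell is forced outright now. R1C5 can only be 1 or 3 (the digits allowed by both its 24 across and its 4 down). If R1C5 = 1: then R1C1 would have to be in {3,4,6,7} for the 24 across but in {1,2} for the 3 down — contradiction. So R1C5 = 3.
R2C5 = 4 − 3 = 1 completes the 4 down.
R2C1 = 2: the only remaining digit allowed by both the 15 across and the 3 down.
R2C2 = 15 − 12 = 3 completes the 15 across.
R1C1 = 3 − 2 = 1 completes the 3 down.
R1C2 = 24 − 17 = 7 completes the 24 across.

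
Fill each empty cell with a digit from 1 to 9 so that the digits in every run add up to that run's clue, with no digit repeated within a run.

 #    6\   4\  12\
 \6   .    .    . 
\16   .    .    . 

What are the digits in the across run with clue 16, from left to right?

6 in 3 cells must be {1,2,3}; 4 in 2 cells must be {1,3}.
The 6 across and the 12 down share only 3, so R1C3 = 3.
R2C3 = 12 − 3 = 9 completes the 12 down.
Given what's placed, R1C2 must be 1 to fit the 6 across and 4 down.
R2C2 = 4 − 1 = 3 completes the 4 down.
R1C1 = 6 − 4 = 2 completes the 6 across.
R2C1 = 16 − 12 = 4 completes the 16 across.

4 3 9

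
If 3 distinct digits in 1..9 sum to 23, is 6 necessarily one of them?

Yes

The only way to make 23 from 3 distinct digits is {6,8,9}, which contains 6.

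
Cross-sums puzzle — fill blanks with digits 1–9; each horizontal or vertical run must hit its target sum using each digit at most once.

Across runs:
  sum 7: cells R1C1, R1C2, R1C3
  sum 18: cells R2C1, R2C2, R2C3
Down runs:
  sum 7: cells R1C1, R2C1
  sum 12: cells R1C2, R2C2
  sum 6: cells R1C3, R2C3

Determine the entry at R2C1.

6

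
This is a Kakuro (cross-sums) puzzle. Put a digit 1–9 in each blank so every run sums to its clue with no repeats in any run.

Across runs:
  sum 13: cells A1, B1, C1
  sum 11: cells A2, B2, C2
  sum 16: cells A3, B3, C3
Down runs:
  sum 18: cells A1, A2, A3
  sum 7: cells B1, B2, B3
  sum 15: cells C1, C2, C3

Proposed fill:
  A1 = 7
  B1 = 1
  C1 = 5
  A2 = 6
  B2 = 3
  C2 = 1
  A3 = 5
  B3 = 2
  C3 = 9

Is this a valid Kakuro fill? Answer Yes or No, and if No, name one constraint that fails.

No — the down run B1–B3 sums to 6, not 7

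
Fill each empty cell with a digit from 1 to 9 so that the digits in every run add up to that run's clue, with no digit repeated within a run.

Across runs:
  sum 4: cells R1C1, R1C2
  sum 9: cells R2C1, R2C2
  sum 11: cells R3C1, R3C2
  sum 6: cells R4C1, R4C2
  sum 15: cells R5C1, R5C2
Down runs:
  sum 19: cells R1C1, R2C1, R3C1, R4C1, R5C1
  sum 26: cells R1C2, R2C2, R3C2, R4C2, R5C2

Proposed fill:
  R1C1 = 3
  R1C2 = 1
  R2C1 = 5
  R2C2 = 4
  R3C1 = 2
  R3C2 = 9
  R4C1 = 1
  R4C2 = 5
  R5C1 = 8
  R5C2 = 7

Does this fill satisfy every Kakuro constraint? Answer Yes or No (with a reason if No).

Across: 3+1=4; 5+4=9; 2+9=11; 1+5=6; 8+7=15. Down: 3+5+2+1+8=19; 1+4+9+5+7=26. No digit repeats within any run.

Yes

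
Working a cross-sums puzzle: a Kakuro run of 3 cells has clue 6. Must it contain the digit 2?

The only way to make 6 from 3 distinct digits is {1,2,3}, which contains 2.

Yes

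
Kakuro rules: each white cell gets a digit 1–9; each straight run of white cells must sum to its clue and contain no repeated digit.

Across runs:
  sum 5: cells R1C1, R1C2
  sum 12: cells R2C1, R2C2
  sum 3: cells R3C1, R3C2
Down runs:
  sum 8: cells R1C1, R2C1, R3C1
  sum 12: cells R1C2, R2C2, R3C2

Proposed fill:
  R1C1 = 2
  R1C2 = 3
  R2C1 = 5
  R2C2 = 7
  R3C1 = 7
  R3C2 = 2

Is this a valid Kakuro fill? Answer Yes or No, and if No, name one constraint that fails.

No — the across run R3C1–R3C2 sums to 9, not 3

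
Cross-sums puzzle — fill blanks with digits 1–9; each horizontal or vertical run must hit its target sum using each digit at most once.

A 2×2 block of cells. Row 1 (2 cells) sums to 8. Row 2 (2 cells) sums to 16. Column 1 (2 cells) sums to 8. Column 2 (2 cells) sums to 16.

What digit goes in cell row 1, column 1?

16 in 2 cells must be {7,9}.
The 8 across and the 16 down share only 7, so (1,2) = 7.
The 16 across and the 8 down share only 7, so (2,1) = 7.
(2,2) = 16 − 7 = 9 completes the 16 across.
(1,1) = 8 − 7 = 1 completes the 8 across.

1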